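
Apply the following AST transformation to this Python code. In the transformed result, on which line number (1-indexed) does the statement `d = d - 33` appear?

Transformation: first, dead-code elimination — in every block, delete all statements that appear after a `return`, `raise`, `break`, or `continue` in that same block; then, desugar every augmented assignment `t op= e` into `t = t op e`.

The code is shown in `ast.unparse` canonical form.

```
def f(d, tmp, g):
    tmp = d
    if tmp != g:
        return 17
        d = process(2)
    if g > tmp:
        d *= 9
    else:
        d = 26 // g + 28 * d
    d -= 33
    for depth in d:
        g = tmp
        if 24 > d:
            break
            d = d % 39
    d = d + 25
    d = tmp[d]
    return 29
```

9

Transformed code:
def f(d, tmp, g):
    tmp = d
    if tmp != g:
        return 17
    if g > tmp:
        d = d * 9
    else:
        d = 26 // g + 28 * d
    d = d - 33
    for depth in d:
        g = tmp
        if 24 > d:
            break
    d = d + 25
    d = tmp[d]
    return 29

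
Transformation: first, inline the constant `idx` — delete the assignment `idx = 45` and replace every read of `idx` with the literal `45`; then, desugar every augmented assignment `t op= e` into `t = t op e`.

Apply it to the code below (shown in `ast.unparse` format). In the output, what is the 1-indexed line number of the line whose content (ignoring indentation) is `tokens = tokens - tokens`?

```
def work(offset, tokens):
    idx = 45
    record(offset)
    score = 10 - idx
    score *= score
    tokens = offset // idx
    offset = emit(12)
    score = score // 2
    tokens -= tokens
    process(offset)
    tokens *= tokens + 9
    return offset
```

8

Transformed code:
def work(offset, tokens):
    record(offset)
    score = 10 - 45
    score = score * score
    tokens = offset // 45
    offset = emit(12)
    score = score // 2
    tokens = tokens - tokens
    process(offset)
    tokens = tokens * (tokens + 9)
    return offset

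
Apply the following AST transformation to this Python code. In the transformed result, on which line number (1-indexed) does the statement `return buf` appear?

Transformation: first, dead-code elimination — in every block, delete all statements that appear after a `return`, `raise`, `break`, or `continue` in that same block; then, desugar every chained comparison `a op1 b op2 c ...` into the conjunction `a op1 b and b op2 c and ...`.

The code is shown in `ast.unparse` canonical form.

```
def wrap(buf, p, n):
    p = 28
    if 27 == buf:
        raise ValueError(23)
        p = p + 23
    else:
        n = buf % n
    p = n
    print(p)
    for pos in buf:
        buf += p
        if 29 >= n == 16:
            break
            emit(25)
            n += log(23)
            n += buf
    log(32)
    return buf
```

Transformed code:
def wrap(buf, p, n):
    p = 28
    if 27 == buf:
        raise ValueError(23)
    else:
        n = buf % n
    p = n
    print(p)
    for pos in buf:
        buf += p
        if 29 >= n and n == 16:
            break
    log(32)
    return buf

14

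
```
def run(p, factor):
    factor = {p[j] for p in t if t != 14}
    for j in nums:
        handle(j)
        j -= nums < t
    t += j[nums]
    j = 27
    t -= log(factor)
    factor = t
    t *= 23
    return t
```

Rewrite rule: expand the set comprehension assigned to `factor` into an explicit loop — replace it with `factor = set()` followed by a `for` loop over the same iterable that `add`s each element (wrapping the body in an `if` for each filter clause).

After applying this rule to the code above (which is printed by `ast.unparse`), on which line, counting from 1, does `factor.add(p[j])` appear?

Transformed code:
def run(p, factor):
    factor = set()
    for p in t:
        if t != 14:
            factor.add(p[j])
    for j in nums:
        handle(j)
        j -= nums < t
    t += j[nums]
    j = 27
    t -= log(factor)
    factor = t
    t *= 23
    return t

5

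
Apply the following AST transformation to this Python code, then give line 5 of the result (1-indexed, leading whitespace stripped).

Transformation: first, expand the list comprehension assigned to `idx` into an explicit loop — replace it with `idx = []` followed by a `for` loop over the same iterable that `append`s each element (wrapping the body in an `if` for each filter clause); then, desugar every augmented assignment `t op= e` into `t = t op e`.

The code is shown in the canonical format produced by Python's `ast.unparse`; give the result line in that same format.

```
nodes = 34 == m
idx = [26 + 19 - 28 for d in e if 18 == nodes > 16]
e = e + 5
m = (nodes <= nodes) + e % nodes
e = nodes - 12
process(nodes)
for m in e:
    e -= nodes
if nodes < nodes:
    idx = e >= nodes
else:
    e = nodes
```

idx.append(26 + 19 - 28)

Transformed code:
nodes = 34 == m
idx = []
for d in e:
    if 18 == nodes > 16:
        idx.append(26 + 19 - 28)
e = e + 5
m = (nodes <= nodes) + e % nodes
e = nodes - 12
process(nodes)
for m in e:
    e = e - nodes
if nodes < nodes:
    idx = e >= nodes
else:
    e = nodes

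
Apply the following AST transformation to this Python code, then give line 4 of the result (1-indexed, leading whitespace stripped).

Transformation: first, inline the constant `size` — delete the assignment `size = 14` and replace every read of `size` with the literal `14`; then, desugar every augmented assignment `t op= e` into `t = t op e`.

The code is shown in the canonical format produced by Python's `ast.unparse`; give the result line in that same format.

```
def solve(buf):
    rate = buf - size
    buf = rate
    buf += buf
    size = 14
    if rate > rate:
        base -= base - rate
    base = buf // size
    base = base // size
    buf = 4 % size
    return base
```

Transformed code:
def solve(buf):
    rate = buf - 14
    buf = rate
    buf = buf + buf
    if rate > rate:
        base = base - (base - rate)
    base = buf // 14
    base = base // 14
    buf = 4 % 14
    return base

buf = buf + buf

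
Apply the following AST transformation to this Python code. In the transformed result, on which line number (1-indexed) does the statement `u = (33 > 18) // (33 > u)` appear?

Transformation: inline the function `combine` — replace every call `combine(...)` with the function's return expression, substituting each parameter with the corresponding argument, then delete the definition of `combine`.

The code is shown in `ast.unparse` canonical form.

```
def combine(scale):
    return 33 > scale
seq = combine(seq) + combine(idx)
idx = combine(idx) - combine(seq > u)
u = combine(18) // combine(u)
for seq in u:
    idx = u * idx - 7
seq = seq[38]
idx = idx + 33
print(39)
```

3

Transformed code:
seq = (33 > seq) + (33 > idx)
idx = (33 > idx) - (33 > (seq > u))
u = (33 > 18) // (33 > u)
for seq in u:
    idx = u * idx - 7
seq = seq[38]
idx = idx + 33
print(39)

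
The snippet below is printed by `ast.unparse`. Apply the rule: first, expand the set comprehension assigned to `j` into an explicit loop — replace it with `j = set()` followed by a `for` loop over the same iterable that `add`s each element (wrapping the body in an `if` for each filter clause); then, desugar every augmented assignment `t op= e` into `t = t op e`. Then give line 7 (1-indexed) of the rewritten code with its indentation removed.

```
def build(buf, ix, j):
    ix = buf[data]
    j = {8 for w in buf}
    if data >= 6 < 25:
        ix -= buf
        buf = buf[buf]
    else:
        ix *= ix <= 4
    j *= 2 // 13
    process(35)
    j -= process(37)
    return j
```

Transformed code:
def build(buf, ix, j):
    ix = buf[data]
    j = set()
    for w in buf:
        j.add(8)
    if data >= 6 < 25:
        ix = ix - buf
        buf = buf[buf]
    else:
        ix = ix * (ix <= 4)
    j = j * (2 // 13)
    process(35)
    j = j - process(37)
    return j

ix = ix - buf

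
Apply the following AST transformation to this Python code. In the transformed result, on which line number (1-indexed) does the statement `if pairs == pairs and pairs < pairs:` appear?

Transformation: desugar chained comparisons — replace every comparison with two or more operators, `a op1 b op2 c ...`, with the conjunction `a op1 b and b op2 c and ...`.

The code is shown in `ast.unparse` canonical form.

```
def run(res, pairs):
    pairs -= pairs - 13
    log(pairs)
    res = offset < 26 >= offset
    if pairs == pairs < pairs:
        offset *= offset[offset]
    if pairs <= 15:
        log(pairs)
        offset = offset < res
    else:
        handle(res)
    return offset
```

5

Transformed code:
def run(res, pairs):
    pairs -= pairs - 13
    log(pairs)
    res = offset < 26 and 26 >= offset
    if pairs == pairs and pairs < pairs:
        offset *= offset[offset]
    if pairs <= 15:
        log(pairs)
        offset = offset < res
    else:
        handle(res)
    return offset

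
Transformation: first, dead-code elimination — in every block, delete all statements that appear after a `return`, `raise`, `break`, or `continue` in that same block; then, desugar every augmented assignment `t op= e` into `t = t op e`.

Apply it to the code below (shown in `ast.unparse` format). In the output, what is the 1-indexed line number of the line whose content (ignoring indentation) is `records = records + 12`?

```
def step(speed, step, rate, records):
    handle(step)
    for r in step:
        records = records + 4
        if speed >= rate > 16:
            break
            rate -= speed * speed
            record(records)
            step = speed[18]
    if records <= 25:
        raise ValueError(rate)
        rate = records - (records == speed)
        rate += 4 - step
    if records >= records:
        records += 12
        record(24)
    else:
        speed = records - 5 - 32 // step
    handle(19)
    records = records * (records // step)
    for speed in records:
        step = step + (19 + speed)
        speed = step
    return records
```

Transformed code:
def step(speed, step, rate, records):
    handle(step)
    for r in step:
        records = records + 4
        if speed >= rate > 16:
            break
    if records <= 25:
        raise ValueError(rate)
    if records >= records:
        records = records + 12
        record(24)
    else:
        speed = records - 5 - 32 // step
    handle(19)
    records = records * (records // step)
    for speed in records:
        step = step + (19 + speed)
        speed = step
    return records

10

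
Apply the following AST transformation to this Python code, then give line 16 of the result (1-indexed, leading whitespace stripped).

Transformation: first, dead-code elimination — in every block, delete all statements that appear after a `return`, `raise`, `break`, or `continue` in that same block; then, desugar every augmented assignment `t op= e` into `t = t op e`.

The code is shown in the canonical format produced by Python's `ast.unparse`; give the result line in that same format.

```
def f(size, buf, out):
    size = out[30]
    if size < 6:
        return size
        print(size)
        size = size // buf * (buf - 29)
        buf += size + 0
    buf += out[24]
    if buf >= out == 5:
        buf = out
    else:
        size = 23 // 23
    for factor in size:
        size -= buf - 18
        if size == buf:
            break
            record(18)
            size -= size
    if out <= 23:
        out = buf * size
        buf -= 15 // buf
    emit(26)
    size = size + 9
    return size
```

buf = buf - 15 // buf

Transformed code:
def f(size, buf, out):
    size = out[30]
    if size < 6:
        return size
    buf = buf + out[24]
    if buf >= out == 5:
        buf = out
    else:
        size = 23 // 23
    for factor in size:
        size = size - (buf - 18)
        if size == buf:
            break
    if out <= 23:
        out = buf * size
        buf = buf - 15 // buf
    emit(26)
    size = size + 9
    return size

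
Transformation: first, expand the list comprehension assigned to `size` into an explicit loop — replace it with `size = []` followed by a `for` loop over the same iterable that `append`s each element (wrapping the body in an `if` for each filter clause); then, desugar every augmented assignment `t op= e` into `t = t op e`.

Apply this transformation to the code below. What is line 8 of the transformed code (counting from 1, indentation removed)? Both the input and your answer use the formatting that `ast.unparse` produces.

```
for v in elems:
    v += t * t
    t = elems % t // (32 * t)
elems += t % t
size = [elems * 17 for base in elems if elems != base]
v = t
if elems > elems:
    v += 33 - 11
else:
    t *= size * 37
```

size.append(elems * 17)

Transformed code:
for v in elems:
    v = v + t * t
    t = elems % t // (32 * t)
elems = elems + t % t
size = []
for base in elems:
    if elems != base:
        size.append(elems * 17)
v = t
if elems > elems:
    v = v + (33 - 11)
else:
    t = t * (size * 37)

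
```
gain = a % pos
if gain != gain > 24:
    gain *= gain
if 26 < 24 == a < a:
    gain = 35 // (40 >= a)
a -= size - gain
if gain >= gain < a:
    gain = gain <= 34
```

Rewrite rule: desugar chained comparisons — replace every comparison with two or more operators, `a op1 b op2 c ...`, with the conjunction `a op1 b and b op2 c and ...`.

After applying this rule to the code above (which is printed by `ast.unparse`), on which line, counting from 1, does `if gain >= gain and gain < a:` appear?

7

Transformed code:
gain = a % pos
if gain != gain and gain > 24:
    gain *= gain
if 26 < 24 and 24 == a and (a < a):
    gain = 35 // (40 >= a)
a -= size - gain
if gain >= gain and gain < a:
    gain = gain <= 34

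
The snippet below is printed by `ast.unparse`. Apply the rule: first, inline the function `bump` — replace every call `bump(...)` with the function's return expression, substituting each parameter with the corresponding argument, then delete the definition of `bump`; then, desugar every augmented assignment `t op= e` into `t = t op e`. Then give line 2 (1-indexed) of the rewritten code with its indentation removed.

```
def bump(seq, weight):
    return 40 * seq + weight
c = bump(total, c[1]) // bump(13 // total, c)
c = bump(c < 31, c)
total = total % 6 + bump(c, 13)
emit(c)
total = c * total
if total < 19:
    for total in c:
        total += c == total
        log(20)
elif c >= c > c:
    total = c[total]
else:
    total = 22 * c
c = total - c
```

c = 40 * (c < 31) + c

Transformed code:
c = (40 * total + c[1]) // (40 * (13 // total) + c)
c = 40 * (c < 31) + c
total = total % 6 + (40 * c + 13)
emit(c)
total = c * total
if total < 19:
    for total in c:
        total = total + (c == total)
        log(20)
elif c >= c > c:
    total = c[total]
else:
    total = 22 * c
c = total - c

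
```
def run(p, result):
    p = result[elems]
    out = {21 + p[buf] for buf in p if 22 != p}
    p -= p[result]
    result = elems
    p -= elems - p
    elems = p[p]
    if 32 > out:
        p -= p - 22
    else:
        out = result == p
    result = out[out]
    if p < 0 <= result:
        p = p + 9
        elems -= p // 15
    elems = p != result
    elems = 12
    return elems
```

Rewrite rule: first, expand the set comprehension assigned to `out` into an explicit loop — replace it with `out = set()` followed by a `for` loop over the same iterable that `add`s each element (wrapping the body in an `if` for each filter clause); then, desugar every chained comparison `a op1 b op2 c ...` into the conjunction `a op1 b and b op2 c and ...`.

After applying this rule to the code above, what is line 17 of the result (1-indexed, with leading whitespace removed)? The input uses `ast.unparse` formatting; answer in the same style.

Transformed code:
def run(p, result):
    p = result[elems]
    out = set()
    for buf in p:
        if 22 != p:
            out.add(21 + p[buf])
    p -= p[result]
    result = elems
    p -= elems - p
    elems = p[p]
    if 32 > out:
        p -= p - 22
    else:
        out = result == p
    result = out[out]
    if p < 0 and 0 <= result:
        p = p + 9
        elems -= p // 15
    elems = p != result
    elems = 12
    return elems

p = p + 9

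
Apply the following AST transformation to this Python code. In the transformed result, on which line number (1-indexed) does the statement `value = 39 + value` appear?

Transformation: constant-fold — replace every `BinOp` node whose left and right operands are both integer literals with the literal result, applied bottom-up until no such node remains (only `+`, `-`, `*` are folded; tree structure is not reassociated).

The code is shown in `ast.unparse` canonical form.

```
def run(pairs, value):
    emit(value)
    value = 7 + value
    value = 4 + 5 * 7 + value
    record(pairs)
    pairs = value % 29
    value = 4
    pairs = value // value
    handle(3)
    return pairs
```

Transformed code:
def run(pairs, value):
    emit(value)
    value = 7 + value
    value = 39 + value
    record(pairs)
    pairs = value % 29
    value = 4
    pairs = value // value
    handle(3)
    return pairs

4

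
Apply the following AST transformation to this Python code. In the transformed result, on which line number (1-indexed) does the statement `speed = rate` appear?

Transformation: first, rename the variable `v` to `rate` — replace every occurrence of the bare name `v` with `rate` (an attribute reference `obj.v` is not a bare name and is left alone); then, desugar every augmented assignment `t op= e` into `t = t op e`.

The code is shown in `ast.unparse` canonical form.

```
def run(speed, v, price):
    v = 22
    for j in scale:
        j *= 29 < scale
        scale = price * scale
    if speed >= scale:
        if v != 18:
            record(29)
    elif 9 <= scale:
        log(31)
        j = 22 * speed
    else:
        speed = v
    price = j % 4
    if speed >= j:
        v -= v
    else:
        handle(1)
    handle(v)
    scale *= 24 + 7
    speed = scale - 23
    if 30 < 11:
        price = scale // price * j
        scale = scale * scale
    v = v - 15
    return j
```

13

Transformed code:
def run(speed, rate, price):
    rate = 22
    for j in scale:
        j = j * (29 < scale)
        scale = price * scale
    if speed >= scale:
        if rate != 18:
            record(29)
    elif 9 <= scale:
        log(31)
        j = 22 * speed
    else:
        speed = rate
    price = j % 4
    if speed >= j:
        rate = rate - rate
    else:
        handle(1)
    handle(rate)
    scale = scale * (24 + 7)
    speed = scale - 23
    if 30 < 11:
        price = scale // price * j
        scale = scale * scale
    rate = rate - 15
    return j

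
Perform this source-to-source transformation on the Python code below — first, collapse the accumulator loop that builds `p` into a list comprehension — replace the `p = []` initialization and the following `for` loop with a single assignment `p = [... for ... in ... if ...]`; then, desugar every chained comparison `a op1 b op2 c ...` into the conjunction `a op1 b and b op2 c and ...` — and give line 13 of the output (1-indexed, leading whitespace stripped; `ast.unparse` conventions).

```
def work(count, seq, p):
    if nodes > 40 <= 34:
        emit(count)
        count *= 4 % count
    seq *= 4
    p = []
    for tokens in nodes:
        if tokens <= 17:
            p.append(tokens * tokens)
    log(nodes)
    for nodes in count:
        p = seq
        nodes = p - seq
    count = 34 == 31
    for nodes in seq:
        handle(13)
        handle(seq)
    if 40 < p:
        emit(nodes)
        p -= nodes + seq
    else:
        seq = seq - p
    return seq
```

handle(13)

Transformed code:
def work(count, seq, p):
    if nodes > 40 and 40 <= 34:
        emit(count)
        count *= 4 % count
    seq *= 4
    p = [tokens * tokens for tokens in nodes if tokens <= 17]
    log(nodes)
    for nodes in count:
        p = seq
        nodes = p - seq
    count = 34 == 31
    for nodes in seq:
        handle(13)
        handle(seq)
    if 40 < p:
        emit(nodes)
        p -= nodes + seq
    else:
        seq = seq - p
    return seq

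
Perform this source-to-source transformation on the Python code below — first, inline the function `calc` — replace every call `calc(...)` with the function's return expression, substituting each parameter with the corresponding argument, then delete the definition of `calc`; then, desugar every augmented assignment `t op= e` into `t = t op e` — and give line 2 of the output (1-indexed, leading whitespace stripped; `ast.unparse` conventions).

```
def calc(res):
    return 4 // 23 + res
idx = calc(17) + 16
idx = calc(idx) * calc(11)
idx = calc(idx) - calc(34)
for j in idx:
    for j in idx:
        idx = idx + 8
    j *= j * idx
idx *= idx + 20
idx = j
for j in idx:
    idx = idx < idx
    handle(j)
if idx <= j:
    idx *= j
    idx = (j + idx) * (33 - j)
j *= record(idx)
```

Transformed code:
idx = 4 // 23 + 17 + 16
idx = (4 // 23 + idx) * (4 // 23 + 11)
idx = 4 // 23 + idx - (4 // 23 + 34)
for j in idx:
    for j in idx:
        idx = idx + 8
    j = j * (j * idx)
idx = idx * (idx + 20)
idx = j
for j in idx:
    idx = idx < idx
    handle(j)
if idx <= j:
    idx = idx * j
    idx = (j + idx) * (33 - j)
j = j * record(idx)

idx = (4 // 23 + idx) * (4 // 23 + 11)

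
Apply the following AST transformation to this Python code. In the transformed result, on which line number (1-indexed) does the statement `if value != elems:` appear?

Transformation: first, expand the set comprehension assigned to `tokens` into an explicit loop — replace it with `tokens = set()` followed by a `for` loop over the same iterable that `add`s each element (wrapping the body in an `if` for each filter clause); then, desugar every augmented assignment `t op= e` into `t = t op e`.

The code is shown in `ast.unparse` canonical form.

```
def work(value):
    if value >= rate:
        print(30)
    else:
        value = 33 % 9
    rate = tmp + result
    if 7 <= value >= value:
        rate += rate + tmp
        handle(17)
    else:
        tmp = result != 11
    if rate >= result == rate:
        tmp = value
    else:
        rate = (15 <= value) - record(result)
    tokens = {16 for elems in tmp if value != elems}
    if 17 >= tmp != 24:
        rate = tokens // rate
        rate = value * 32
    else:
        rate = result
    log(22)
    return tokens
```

Transformed code:
def work(value):
    if value >= rate:
        print(30)
    else:
        value = 33 % 9
    rate = tmp + result
    if 7 <= value >= value:
        rate = rate + (rate + tmp)
        handle(17)
    else:
        tmp = result != 11
    if rate >= result == rate:
        tmp = value
    else:
        rate = (15 <= value) - record(result)
    tokens = set()
    for elems in tmp:
        if value != elems:
            tokens.add(16)
    if 17 >= tmp != 24:
        rate = tokens // rate
        rate = value * 32
    else:
        rate = result
    log(22)
    return tokens

18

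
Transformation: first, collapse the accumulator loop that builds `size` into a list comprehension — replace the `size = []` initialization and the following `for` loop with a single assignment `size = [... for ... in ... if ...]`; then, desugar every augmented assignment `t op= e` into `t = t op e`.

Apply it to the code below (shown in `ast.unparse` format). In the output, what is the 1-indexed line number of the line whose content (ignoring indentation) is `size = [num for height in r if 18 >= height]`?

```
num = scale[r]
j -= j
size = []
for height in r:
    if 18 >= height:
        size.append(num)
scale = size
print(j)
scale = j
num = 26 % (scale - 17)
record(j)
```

3

Transformed code:
num = scale[r]
j = j - j
size = [num for height in r if 18 >= height]
scale = size
print(j)
scale = j
num = 26 % (scale - 17)
record(j)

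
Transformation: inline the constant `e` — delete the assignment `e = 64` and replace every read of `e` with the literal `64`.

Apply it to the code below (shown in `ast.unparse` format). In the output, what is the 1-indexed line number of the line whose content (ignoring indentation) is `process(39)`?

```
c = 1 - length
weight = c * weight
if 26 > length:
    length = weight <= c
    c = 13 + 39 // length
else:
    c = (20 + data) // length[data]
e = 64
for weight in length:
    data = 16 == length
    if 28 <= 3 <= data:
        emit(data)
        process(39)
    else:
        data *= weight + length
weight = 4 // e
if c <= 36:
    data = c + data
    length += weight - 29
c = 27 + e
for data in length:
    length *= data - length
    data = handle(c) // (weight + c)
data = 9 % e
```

12

Transformed code:
c = 1 - length
weight = c * weight
if 26 > length:
    length = weight <= c
    c = 13 + 39 // length
else:
    c = (20 + data) // length[data]
for weight in length:
    data = 16 == length
    if 28 <= 3 <= data:
        emit(data)
        process(39)
    else:
        data *= weight + length
weight = 4 // 64
if c <= 36:
    data = c + data
    length += weight - 29
c = 27 + 64
for data in length:
    length *= data - length
    data = handle(c) // (weight + c)
data = 9 % 64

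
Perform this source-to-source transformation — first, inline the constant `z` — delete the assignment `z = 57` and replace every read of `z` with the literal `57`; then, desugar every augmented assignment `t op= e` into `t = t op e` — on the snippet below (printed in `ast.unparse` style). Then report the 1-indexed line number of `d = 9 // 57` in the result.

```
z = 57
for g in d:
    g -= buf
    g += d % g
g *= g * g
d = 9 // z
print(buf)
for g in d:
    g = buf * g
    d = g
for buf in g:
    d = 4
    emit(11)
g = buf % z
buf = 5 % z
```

Transformed code:
for g in d:
    g = g - buf
    g = g + d % g
g = g * (g * g)
d = 9 // 57
print(buf)
for g in d:
    g = buf * g
    d = g
for buf in g:
    d = 4
    emit(11)
g = buf % 57
buf = 5 % 57

5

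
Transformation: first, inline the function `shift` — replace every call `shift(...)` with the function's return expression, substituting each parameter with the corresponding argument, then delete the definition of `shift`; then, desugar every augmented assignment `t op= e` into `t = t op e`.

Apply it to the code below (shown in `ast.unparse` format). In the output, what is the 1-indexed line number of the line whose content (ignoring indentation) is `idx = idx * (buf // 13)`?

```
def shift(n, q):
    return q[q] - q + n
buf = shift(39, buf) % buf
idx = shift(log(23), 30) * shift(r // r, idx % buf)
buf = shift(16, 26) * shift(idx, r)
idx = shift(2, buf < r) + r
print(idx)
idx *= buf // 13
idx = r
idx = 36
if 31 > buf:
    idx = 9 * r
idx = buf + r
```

Transformed code:
buf = (buf[buf] - buf + 39) % buf
idx = (30[30] - 30 + log(23)) * ((idx % buf)[idx % buf] - idx % buf + r // r)
buf = (26[26] - 26 + 16) * (r[r] - r + idx)
idx = (buf < r)[buf < r] - (buf < r) + 2 + r
print(idx)
idx = idx * (buf // 13)
idx = r
idx = 36
if 31 > buf:
    idx = 9 * r
idx = buf + r

6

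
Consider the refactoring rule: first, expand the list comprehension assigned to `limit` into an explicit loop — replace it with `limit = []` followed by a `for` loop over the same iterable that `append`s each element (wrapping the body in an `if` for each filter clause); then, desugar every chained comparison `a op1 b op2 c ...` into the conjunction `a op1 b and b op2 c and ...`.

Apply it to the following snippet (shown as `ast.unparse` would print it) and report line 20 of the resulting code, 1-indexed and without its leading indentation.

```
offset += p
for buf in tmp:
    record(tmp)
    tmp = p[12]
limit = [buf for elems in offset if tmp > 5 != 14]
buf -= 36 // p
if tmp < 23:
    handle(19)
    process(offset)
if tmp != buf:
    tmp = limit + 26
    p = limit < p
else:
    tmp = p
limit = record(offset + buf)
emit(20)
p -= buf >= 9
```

Transformed code:
offset += p
for buf in tmp:
    record(tmp)
    tmp = p[12]
limit = []
for elems in offset:
    if tmp > 5 and 5 != 14:
        limit.append(buf)
buf -= 36 // p
if tmp < 23:
    handle(19)
    process(offset)
if tmp != buf:
    tmp = limit + 26
    p = limit < p
else:
    tmp = p
limit = record(offset + buf)
emit(20)
p -= buf >= 9

p -= buf >= 9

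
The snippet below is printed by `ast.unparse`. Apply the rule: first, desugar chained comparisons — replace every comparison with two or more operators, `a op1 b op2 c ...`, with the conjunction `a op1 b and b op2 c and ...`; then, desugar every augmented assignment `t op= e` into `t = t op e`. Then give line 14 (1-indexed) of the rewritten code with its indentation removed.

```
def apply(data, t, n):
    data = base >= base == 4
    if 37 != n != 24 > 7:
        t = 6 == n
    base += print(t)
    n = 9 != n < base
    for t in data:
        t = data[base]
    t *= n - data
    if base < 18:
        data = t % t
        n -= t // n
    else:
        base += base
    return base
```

Transformed code:
def apply(data, t, n):
    data = base >= base and base == 4
    if 37 != n and n != 24 and (24 > 7):
        t = 6 == n
    base = base + print(t)
    n = 9 != n and n < base
    for t in data:
        t = data[base]
    t = t * (n - data)
    if base < 18:
        data = t % t
        n = n - t // n
    else:
        base = base + base
    return base

base = base + base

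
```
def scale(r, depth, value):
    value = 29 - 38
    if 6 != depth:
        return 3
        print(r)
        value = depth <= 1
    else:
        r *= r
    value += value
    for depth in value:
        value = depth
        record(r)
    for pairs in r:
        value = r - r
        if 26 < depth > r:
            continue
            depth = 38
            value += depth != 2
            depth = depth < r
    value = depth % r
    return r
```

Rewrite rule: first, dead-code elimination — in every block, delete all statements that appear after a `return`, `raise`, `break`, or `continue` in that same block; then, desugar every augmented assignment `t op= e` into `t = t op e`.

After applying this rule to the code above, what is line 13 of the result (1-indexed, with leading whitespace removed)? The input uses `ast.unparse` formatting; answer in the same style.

Transformed code:
def scale(r, depth, value):
    value = 29 - 38
    if 6 != depth:
        return 3
    else:
        r = r * r
    value = value + value
    for depth in value:
        value = depth
        record(r)
    for pairs in r:
        value = r - r
        if 26 < depth > r:
            continue
    value = depth % r
    return r

if 26 < depth > r:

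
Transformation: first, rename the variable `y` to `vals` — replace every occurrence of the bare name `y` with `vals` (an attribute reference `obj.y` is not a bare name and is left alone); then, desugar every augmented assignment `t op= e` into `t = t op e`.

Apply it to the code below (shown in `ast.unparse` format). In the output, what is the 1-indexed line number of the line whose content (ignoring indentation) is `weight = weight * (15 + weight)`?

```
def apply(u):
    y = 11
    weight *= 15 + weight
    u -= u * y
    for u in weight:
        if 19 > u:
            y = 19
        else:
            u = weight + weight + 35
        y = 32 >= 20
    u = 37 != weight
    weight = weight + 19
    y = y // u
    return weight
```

3

Transformed code:
def apply(u):
    vals = 11
    weight = weight * (15 + weight)
    u = u - u * vals
    for u in weight:
        if 19 > u:
            vals = 19
        else:
            u = weight + weight + 35
        vals = 32 >= 20
    u = 37 != weight
    weight = weight + 19
    vals = vals // u
    return weight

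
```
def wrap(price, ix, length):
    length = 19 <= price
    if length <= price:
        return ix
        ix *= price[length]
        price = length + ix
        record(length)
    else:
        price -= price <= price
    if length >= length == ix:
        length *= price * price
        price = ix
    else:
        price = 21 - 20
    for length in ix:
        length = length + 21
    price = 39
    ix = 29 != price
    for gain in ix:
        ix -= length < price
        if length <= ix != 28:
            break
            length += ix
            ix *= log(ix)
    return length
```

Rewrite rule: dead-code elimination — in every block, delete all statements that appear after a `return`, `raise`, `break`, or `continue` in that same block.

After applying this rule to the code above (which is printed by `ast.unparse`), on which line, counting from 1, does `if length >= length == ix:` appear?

7

Transformed code:
def wrap(price, ix, length):
    length = 19 <= price
    if length <= price:
        return ix
    else:
        price -= price <= price
    if length >= length == ix:
        length *= price * price
        price = ix
    else:
        price = 21 - 20
    for length in ix:
        length = length + 21
    price = 39
    ix = 29 != price
    for gain in ix:
        ix -= length < price
        if length <= ix != 28:
            break
    return length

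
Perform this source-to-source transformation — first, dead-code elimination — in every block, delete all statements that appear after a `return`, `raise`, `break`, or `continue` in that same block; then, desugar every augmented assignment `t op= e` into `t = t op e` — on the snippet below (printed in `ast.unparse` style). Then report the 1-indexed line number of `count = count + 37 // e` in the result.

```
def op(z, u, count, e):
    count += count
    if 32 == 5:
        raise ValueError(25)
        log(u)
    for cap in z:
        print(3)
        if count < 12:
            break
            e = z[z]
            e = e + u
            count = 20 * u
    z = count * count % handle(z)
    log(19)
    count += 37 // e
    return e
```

Transformed code:
def op(z, u, count, e):
    count = count + count
    if 32 == 5:
        raise ValueError(25)
    for cap in z:
        print(3)
        if count < 12:
            break
    z = count * count % handle(z)
    log(19)
    count = count + 37 // e
    return e

11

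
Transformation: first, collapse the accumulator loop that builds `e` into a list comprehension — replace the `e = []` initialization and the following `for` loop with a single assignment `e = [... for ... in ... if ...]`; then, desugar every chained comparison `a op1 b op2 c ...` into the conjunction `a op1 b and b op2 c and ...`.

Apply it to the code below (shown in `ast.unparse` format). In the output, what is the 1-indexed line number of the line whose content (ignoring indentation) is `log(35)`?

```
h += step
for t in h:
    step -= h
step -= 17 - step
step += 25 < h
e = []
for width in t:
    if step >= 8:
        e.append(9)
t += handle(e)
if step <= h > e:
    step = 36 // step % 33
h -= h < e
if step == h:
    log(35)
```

Transformed code:
h += step
for t in h:
    step -= h
step -= 17 - step
step += 25 < h
e = [9 for width in t if step >= 8]
t += handle(e)
if step <= h and h > e:
    step = 36 // step % 33
h -= h < e
if step == h:
    log(35)

12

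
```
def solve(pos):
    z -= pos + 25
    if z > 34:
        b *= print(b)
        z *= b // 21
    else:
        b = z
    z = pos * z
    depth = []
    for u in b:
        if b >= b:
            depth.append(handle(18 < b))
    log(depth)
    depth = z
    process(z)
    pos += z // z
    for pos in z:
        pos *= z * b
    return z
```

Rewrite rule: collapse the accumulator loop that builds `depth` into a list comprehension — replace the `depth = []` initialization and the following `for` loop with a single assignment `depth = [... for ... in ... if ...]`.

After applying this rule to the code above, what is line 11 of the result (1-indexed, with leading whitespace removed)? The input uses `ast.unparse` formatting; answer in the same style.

Transformed code:
def solve(pos):
    z -= pos + 25
    if z > 34:
        b *= print(b)
        z *= b // 21
    else:
        b = z
    z = pos * z
    depth = [handle(18 < b) for u in b if b >= b]
    log(depth)
    depth = z
    process(z)
    pos += z // z
    for pos in z:
        pos *= z * b
    return z

depth = z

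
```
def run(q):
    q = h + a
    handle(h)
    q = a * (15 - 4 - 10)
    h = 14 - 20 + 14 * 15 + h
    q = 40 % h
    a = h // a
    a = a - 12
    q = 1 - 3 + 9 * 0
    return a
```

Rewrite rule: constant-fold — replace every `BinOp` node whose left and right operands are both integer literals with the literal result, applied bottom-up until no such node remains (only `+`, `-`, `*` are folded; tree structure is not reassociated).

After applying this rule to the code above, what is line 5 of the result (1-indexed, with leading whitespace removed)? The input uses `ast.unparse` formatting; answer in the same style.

h = 204 + h

Transformed code:
def run(q):
    q = h + a
    handle(h)
    q = a * 1
    h = 204 + h
    q = 40 % h
    a = h // a
    a = a - 12
    q = -2
    return a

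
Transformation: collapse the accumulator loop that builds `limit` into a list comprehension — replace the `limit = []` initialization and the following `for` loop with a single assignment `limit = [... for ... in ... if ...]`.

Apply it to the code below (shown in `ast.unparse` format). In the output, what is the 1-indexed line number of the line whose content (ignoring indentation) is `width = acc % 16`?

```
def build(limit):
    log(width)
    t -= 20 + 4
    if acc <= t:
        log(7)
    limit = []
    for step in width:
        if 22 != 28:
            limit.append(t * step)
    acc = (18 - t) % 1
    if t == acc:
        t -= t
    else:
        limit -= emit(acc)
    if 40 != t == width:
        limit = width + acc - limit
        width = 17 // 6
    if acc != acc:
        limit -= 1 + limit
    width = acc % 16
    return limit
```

Transformed code:
def build(limit):
    log(width)
    t -= 20 + 4
    if acc <= t:
        log(7)
    limit = [t * step for step in width if 22 != 28]
    acc = (18 - t) % 1
    if t == acc:
        t -= t
    else:
        limit -= emit(acc)
    if 40 != t == width:
        limit = width + acc - limit
        width = 17 // 6
    if acc != acc:
        limit -= 1 + limit
    width = acc % 16
    return limit

17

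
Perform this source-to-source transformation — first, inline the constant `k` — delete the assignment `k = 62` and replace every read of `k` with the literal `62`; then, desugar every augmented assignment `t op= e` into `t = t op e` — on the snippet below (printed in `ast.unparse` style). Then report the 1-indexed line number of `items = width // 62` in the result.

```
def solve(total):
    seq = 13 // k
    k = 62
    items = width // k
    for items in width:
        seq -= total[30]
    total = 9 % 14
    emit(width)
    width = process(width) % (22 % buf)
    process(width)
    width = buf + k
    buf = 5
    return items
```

3

Transformed code:
def solve(total):
    seq = 13 // 62
    items = width // 62
    for items in width:
        seq = seq - total[30]
    total = 9 % 14
    emit(width)
    width = process(width) % (22 % buf)
    process(width)
    width = buf + 62
    buf = 5
    return items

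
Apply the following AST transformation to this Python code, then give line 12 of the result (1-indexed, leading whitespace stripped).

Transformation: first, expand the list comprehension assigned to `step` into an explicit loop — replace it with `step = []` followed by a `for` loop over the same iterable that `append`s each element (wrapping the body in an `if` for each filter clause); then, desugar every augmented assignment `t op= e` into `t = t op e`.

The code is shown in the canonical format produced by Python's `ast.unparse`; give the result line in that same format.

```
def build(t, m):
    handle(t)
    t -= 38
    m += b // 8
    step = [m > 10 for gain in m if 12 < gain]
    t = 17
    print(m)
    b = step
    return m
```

return m

Transformed code:
def build(t, m):
    handle(t)
    t = t - 38
    m = m + b // 8
    step = []
    for gain in m:
        if 12 < gain:
            step.append(m > 10)
    t = 17
    print(m)
    b = step
    return m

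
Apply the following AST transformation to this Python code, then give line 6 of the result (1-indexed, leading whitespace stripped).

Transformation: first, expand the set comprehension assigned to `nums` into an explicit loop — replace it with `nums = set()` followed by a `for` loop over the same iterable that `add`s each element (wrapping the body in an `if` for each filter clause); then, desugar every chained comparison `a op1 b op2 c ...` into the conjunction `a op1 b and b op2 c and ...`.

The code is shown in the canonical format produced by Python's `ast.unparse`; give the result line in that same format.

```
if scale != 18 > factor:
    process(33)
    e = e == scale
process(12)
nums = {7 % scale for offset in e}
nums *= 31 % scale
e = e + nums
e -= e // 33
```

for offset in e:

Transformed code:
if scale != 18 and 18 > factor:
    process(33)
    e = e == scale
process(12)
nums = set()
for offset in e:
    nums.add(7 % scale)
nums *= 31 % scale
e = e + nums
e -= e // 33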